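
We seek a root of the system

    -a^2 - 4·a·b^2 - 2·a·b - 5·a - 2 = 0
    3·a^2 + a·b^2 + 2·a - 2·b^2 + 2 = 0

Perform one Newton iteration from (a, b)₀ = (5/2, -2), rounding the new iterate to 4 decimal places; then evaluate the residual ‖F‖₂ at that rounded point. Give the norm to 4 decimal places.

At (5/2, -2): F = (-50.7500, 27.7500).
Jacobian J = [[-2·a - 4·b^2 - 2·b - 5, -8·a·b - 2·a], [6·a + b^2 + 2, 2·a·b - 4·b]].
At the point, J = [[-22.0000, 35.0000], [21.0000, -2.0000]] (det J = -691.0000).
Solving J·Δ = −F gives Δ = (-1.2587, 0.6588).
Then the next iterate is (a, b)₁ = (1.2413, -1.3412).
Re-evaluating at (1.2413, -1.3412): F = (-15.349151, 7.740314), so ‖F‖₂ = 17.1904.

17.1904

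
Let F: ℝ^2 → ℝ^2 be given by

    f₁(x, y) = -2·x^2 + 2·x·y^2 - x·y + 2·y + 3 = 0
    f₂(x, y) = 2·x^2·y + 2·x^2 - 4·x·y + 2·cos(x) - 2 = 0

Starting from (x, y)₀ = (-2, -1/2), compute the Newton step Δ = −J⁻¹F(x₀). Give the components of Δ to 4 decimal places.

At (-2, -1/2): F = (-8.0000, -2.832294).
Jacobian J = [[-4·x + 2·y^2 - y, 4·x·y - x + 2], [4·x·y + 4·x - 4·y - 2·sin(x), 2·x^2 - 4·x]].
At the point, J = [[9.0000, 8.0000], [-0.181405, 16.0000]] (det J = 145.451241).
Solving J·Δ = −F gives Δ = (0.7242, 0.1852).

(0.7242, 0.1852)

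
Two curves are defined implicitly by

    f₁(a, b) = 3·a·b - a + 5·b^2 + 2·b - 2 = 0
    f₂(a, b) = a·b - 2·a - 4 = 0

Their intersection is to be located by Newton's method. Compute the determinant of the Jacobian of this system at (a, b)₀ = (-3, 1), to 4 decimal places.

J = [[3·b - 1, 3·a + 10·b + 2], [b - 2, a]].
At the point, J = [[2.0000, 3.0000], [-1.0000, -3.0000]].
det J = -3.0000.

-3.0000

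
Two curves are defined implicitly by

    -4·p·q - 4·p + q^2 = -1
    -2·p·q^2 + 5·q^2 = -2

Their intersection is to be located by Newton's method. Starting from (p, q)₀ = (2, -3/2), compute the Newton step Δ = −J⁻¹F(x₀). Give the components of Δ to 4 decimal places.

At (2, -3/2): F = (7.2500, 4.2500).
Jacobian J = [[-4·q - 4, -4·p + 2·q], [-2·q^2, -4·p·q + 10·q]].
At the point, J = [[2.0000, -11.0000], [-4.5000, -3.0000]] (det J = -55.5000).
Solving J·Δ = −F gives Δ = (0.4505, 0.7410).

(0.4505, 0.7410)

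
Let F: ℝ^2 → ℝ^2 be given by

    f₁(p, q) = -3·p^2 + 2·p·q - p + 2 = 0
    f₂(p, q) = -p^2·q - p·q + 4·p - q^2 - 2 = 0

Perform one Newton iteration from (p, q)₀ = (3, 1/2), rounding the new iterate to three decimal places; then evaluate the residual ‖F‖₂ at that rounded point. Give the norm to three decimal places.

At (3, 1/2): F = (-25.000, 3.750).
Jacobian J = [[-6·p + 2·q - 1, 2·p], [-2·p·q - q + 4, -p^2 - p - 2·q]].
At the point, J = [[-18.000, 6.000], [0.500, -13.000]] (det J = 231.000).
Solving J·Δ = −F gives Δ = (-1.310, 0.238).
Then the next iterate is (p, q)₁ = (1.690, 0.738).
Re-evaluating at (1.690, 0.738): F = (-5.76386, 0.86033), so ‖F‖₂ = 5.828.

5.828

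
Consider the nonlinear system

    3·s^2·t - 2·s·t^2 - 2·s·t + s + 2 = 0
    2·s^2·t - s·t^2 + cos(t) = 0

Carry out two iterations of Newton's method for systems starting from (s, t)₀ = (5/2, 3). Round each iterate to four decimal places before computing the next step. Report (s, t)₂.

(1.1331, 1.4202)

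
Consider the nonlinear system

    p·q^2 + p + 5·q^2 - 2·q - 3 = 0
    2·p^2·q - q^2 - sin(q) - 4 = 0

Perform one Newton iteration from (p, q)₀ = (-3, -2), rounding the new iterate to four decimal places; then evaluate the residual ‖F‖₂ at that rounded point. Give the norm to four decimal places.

13.2573

At (-3, -2): F = (6.0000, -43.090703).
Jacobian J = [[q^2 + 1, 2·p·q + 10·q - 2], [4·p·q, 2·p^2 - 2·q - cos(q)]].
At the point, J = [[5.0000, -10.0000], [24.0000, 22.416147]] (det J = 352.080734).
Solving J·Δ = −F gives Δ = (0.8419, 1.0209).
Then the next iterate is (p, q)₁ = (-2.1581, -0.9791).
Re-evaluating at (-2.1581, -0.9791): F = (-0.475550, -13.248753), so ‖F‖₂ = 13.2573.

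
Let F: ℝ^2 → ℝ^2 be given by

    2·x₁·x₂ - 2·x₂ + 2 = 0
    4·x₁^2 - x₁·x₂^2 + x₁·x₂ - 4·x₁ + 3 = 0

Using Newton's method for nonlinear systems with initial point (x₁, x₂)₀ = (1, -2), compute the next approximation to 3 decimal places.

(1.500, -1.200)

At (1, -2): F = (2.000, -3.000).
Jacobian J = [[2·x₂, 2·x₁ - 2], [8·x₁ - x₂^2 + x₂ - 4, -2·x₁·x₂ + x₁]].
At the point, J = [[-4.000, 0.000], [-2.000, 5.000]] (det J = -20.000).
Solving J·Δ = −F gives Δ = (0.500, 0.800).
Then the next iterate is (x₁, x₂)₁ = (1.500, -1.200).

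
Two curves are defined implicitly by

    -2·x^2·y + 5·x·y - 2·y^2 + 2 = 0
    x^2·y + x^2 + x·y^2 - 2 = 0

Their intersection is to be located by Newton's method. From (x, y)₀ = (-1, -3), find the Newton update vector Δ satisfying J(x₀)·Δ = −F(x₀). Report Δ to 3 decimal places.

(0.394, 1.126)

At (-1, -3): F = (5.000, -13.000).
Jacobian J = [[-4·x·y + 5·y, -2·x^2 + 5·x - 4·y], [2·x·y + 2·x + y^2, x^2 + 2·x·y]].
At the point, J = [[-27.000, 5.000], [13.000, 7.000]] (det J = -254.000).
Solving J·Δ = −F gives Δ = (0.394, 1.126).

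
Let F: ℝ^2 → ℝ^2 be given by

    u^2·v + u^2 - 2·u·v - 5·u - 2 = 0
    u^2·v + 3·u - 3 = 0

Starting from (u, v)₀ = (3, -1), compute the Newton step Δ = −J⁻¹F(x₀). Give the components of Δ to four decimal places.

At (3, -1): F = (-11.0000, -3.0000).
Jacobian J = [[2·u·v + 2·u - 2·v - 5, u^2 - 2·u], [2·u·v + 3, u^2]].
At the point, J = [[-3.0000, 3.0000], [-3.0000, 9.0000]] (det J = -18.0000).
Solving J·Δ = −F gives Δ = (-5.0000, -1.3333).

(-5.0000, -1.3333)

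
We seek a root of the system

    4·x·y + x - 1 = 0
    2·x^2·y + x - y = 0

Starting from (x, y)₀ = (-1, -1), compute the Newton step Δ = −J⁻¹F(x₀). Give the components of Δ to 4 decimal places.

At (-1, -1): F = (2.0000, -2.0000).
Jacobian J = [[4·y + 1, 4·x], [4·x·y + 1, 2·x^2 - 1]].
At the point, J = [[-3.0000, -4.0000], [5.0000, 1.0000]] (det J = 17.0000).
Solving J·Δ = −F gives Δ = (0.3529, 0.2353).

(0.3529, 0.2353)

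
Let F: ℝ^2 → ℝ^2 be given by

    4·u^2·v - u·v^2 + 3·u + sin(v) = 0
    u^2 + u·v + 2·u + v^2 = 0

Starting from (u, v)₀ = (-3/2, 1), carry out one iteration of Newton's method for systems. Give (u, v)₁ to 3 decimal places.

(2.319, 3.500)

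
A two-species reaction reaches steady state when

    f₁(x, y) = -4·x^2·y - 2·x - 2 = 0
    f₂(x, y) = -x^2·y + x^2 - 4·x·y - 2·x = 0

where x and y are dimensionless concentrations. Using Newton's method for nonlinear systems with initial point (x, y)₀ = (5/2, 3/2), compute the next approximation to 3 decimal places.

(1.937, 0.441)

At (5/2, 3/2): F = (-44.500, -23.125).
Jacobian J = [[-8·x·y - 2, -4·x^2], [-2·x·y + 2·x - 4·y - 2, -x^2 - 4·x]].
At the point, J = [[-32.000, -25.000], [-10.500, -16.250]] (det J = 257.500).
Solving J·Δ = −F gives Δ = (-0.563, -1.059).
Then the next iterate is (x, y)₁ = (1.937, 0.441).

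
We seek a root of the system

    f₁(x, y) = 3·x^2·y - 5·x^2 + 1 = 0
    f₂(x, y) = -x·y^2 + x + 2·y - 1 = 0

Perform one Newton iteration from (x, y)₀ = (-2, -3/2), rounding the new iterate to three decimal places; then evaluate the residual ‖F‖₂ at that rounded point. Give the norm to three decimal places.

At (-2, -3/2): F = (-37.000, -1.500).
Jacobian J = [[6·x·y - 10·x, 3·x^2], [-y^2 + 1, -2·x·y + 2]].
At the point, J = [[38.000, 12.000], [-1.250, -4.000]] (det J = -137.000).
Solving J·Δ = −F gives Δ = (1.212, -0.754).
Then the next iterate is (x, y)₁ = (-0.788, -2.254).
Re-evaluating at (-0.788, -2.254): F = (-6.30354, -2.29255), so ‖F‖₂ = 6.707.

6.707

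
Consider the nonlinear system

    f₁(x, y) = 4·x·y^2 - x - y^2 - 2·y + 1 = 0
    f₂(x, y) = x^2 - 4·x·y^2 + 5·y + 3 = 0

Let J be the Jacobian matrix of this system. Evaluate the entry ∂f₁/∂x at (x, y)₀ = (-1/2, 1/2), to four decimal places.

0.0000

∂f₁/∂x = 4·y^2 - 1.
At (-1/2, 1/2) this is 0.0000.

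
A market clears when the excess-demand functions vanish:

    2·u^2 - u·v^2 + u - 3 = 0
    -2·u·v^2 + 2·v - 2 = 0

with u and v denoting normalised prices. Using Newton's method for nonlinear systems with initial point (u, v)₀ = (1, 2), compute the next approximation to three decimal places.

(1.000, 1.000)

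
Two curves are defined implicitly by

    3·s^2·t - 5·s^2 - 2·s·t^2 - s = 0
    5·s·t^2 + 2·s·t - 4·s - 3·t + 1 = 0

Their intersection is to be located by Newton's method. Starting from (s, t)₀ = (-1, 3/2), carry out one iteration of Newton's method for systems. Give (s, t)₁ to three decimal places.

(9.556, 6.222)

At (-1, 3/2): F = (5.000, -13.750).
Jacobian J = [[6·s·t - 10·s - 2·t^2 - 1, 3·s^2 - 4·s·t], [5·t^2 + 2·t - 4, 10·s·t + 2·s - 3]].
At the point, J = [[-4.500, 9.000], [10.250, -20.000]] (det J = -2.250).
Solving J·Δ = −F gives Δ = (10.556, 4.722).
Then the next iterate is (s, t)₁ = (9.556, 6.222).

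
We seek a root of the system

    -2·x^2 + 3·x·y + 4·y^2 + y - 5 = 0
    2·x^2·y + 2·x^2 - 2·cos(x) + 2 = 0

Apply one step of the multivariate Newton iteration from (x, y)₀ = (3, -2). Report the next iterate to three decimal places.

At (3, -2): F = (-27.000, -14.02002).
Jacobian J = [[-4·x + 3·y, 3·x + 8·y + 1], [4·x·y + 4·x + 2·sin(x), 2·x^2]].
At the point, J = [[-18.000, -6.000], [-11.71776, 18.000]] (det J = -394.30656).
Solving J·Δ = −F gives Δ = (-1.446, -0.162).
Then the next iterate is (x, y)₁ = (1.554, -2.162).

(1.554, -2.162)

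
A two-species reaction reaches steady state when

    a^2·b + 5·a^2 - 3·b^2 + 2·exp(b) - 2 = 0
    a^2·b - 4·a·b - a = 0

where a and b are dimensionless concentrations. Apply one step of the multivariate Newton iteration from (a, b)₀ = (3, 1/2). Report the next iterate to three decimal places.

(1.906, -1.000)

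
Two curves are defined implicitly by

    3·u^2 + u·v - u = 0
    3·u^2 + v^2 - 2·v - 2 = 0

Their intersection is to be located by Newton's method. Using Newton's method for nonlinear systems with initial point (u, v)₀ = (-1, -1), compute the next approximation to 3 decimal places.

(-0.385, -0.923)

At (-1, -1): F = (5.000, 4.000).
Jacobian J = [[6·u + v - 1, u], [6·u, 2·v - 2]].
At the point, J = [[-8.000, -1.000], [-6.000, -4.000]] (det J = 26.000).
Solving J·Δ = −F gives Δ = (0.615, 0.077).
Then the next iterate is (u, v)₁ = (-0.385, -0.923).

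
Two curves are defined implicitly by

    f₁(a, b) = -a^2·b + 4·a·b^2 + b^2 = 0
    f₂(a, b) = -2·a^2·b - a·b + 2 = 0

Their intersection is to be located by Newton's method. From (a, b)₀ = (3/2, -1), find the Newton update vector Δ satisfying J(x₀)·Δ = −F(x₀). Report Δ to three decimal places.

At (3/2, -1): F = (9.250, 8.000).
Jacobian J = [[-2·a·b + 4·b^2, -a^2 + 8·a·b + 2·b], [-4·a·b - b, -2·a^2 - a]].
At the point, J = [[7.000, -16.250], [7.000, -6.000]] (det J = 71.750).
Solving J·Δ = −F gives Δ = (-1.038, 0.122).

(-1.038, 0.122)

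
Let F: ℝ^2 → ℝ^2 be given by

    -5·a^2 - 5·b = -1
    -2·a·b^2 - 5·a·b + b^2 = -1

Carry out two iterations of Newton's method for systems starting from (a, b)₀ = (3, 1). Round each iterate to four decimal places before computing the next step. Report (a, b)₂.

(0.5782, 0.5736)

At (3, 1): F = (-49.0000, -19.0000).
Jacobian J = [[-10·a, -5], [-2·b^2 - 5·b, -4·a·b - 5·a + 2·b]].
At the point, J = [[-30.0000, -5.0000], [-7.0000, -25.0000]] (det J = 715.0000).
Solving J·Δ = −F gives Δ = (-1.5804, -0.3175).
Then the next iterate is (a, b)₁ = (1.4196, 0.6825).
Round to (1.4196, 0.6825) and repeat: F = (-12.488821, -4.701096), J = [[-14.1960, -5.0000], [-4.344112, -9.608508]].
Δ = (-0.8414, -0.1089), so (a, b)₂ = (0.5782, 0.5736).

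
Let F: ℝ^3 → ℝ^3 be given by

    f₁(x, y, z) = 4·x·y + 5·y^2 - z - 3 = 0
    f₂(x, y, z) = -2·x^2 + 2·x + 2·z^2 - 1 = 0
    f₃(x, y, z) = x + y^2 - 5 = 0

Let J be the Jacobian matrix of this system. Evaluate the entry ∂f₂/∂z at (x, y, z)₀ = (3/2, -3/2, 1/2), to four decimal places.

∂f₂/∂z = 4·z.
At (3/2, -3/2, 1/2) this is 2.0000.

2.0000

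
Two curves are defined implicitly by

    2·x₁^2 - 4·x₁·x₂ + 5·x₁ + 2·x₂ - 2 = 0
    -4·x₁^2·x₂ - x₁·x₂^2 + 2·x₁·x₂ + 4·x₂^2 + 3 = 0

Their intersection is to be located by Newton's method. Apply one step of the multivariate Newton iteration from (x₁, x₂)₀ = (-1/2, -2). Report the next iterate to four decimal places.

At (-1/2, -2): F = (-12.0000, 25.0000).
Jacobian J = [[4·x₁ - 4·x₂ + 5, -4·x₁ + 2], [-8·x₁·x₂ - x₂^2 + 2·x₂, -4·x₁^2 - 2·x₁·x₂ + 2·x₁ + 8·x₂]].
At the point, J = [[11.0000, 4.0000], [-16.0000, -20.0000]] (det J = -156.0000).
Solving J·Δ = −F gives Δ = (0.8974, 0.5321).
Then the next iterate is (x₁, x₂)₁ = (0.3974, -1.4679).

(0.3974, -1.4679)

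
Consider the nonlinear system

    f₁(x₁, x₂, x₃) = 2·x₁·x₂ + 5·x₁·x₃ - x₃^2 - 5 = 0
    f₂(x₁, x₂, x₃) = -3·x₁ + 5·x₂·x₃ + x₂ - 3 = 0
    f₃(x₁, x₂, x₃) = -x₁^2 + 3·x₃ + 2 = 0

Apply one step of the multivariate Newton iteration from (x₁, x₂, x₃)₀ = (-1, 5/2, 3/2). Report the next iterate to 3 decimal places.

(-0.639, 3.177, -0.574)

At (-1, 5/2, 3/2): F = (-19.750, 21.250, 5.500).
Jacobian J = [[2·x₂ + 5·x₃, 2·x₁, 5·x₁ - 2·x₃], [-3, 5·x₃ + 1, 5·x₂], [-2·x₁, 0, 3]].
At the point, J = [[12.500, -2.000, -8.000], [-3.000, 8.500, 12.500], [2.000, 0.000, 3.000]] (det J = 386.750).
Solving J·Δ = −F gives Δ = (0.361, 0.677, -2.074).
Then the next iterate is (x₁, x₂, x₃)₁ = (-0.639, 3.177, -0.574).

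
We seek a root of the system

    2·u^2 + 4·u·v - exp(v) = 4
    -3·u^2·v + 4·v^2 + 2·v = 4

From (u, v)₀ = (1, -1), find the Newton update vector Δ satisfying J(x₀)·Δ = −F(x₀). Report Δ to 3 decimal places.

(2.463, 1.753)

At (1, -1): F = (-6.36788, 1.000).
Jacobian J = [[4·u + 4·v, 4·u - exp(v)], [-6·u·v, -3·u^2 + 8·v + 2]].
At the point, J = [[0.000, 3.63212], [6.000, -9.000]] (det J = -21.79272).
Solving J·Δ = −F gives Δ = (2.463, 1.753).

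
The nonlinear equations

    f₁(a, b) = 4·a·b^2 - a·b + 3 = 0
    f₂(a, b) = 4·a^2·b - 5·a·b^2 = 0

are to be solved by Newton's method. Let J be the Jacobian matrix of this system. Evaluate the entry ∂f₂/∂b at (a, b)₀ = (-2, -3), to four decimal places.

-44.0000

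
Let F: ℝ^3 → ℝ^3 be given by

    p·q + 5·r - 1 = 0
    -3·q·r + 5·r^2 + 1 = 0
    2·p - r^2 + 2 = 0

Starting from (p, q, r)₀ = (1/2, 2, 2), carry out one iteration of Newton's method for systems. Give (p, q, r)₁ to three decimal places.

(-1.311, 0.803, 0.844)

At (1/2, 2, 2): F = (10.000, 9.000, -1.000).
Jacobian J = [[q, p, 5], [0, -3·r, -3·q + 10·r], [2, 0, -2·r]].
At the point, J = [[2.000, 0.500, 5.000], [0.000, -6.000, 14.000], [2.000, 0.000, -4.000]] (det J = 122.000).
Solving J·Δ = −F gives Δ = (-1.811, -1.197, -1.156).
Then the next iterate is (p, q, r)₁ = (-1.311, 0.803, 0.844).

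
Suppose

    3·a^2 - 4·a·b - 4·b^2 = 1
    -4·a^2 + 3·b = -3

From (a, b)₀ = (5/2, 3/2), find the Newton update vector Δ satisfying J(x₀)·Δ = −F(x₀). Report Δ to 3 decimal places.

At (5/2, 3/2): F = (-6.250, -17.500).
Jacobian J = [[6·a - 4·b, -4·a - 8·b], [-8·a, 3]].
At the point, J = [[9.000, -22.000], [-20.000, 3.000]] (det J = -413.000).
Solving J·Δ = −F gives Δ = (-0.978, -0.684).

(-0.978, -0.684)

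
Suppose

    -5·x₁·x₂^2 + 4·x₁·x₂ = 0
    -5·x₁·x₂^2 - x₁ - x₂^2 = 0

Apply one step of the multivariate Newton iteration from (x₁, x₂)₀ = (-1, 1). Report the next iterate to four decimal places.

At (-1, 1): F = (1.0000, 5.0000).
Jacobian J = [[-5·x₂^2 + 4·x₂, -10·x₁·x₂ + 4·x₁], [-5·x₂^2 - 1, -10·x₁·x₂ - 2·x₂]].
At the point, J = [[-1.0000, 6.0000], [-6.0000, 8.0000]] (det J = 28.0000).
Solving J·Δ = −F gives Δ = (0.7857, -0.0357).
Then the next iterate is (x₁, x₂)₁ = (-0.2143, 0.9643).

(-0.2143, 0.9643)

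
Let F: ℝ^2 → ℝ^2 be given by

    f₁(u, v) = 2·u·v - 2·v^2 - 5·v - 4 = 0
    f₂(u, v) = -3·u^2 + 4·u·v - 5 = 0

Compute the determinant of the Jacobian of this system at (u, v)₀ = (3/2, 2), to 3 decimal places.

J = [[2·v, 2·u - 4·v - 5], [-6·u + 4·v, 4·u]].
At the point, J = [[4.000, -10.000], [-1.000, 6.000]].
det J = 14.000.

14.000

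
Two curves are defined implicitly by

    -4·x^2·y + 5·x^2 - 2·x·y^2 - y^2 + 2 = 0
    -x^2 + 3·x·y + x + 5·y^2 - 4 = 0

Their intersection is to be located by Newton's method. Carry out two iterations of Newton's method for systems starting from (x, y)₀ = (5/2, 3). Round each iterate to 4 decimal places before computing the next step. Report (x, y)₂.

(4.1702, 0.8085)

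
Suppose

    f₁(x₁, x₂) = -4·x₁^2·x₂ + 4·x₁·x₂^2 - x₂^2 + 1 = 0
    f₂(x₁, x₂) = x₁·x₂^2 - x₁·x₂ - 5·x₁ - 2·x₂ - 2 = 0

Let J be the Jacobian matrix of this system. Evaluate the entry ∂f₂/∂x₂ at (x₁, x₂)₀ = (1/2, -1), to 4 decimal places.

-3.5000

∂f₂/∂x₂ = 2·x₁·x₂ - x₁ - 2.
At (1/2, -1) this is -3.5000.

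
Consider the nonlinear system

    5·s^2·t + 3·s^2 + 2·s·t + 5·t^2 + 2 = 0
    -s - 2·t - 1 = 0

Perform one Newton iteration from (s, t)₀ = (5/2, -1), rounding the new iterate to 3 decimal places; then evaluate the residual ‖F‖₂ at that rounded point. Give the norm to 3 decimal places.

0.984

At (5/2, -1): F = (-10.500, -1.500).
Jacobian J = [[10·s·t + 6·s + 2·t, 5·s^2 + 2·s + 10·t], [-1, -2]].
At the point, J = [[-12.000, 26.250], [-1.000, -2.000]] (det J = 50.250).
Solving J·Δ = −F gives Δ = (-1.201, -0.149).
Then the next iterate is (s, t)₁ = (1.299, -1.149).
Re-evaluating at (1.299, -1.149): F = (0.98399, -0.001), so ‖F‖₂ = 0.984.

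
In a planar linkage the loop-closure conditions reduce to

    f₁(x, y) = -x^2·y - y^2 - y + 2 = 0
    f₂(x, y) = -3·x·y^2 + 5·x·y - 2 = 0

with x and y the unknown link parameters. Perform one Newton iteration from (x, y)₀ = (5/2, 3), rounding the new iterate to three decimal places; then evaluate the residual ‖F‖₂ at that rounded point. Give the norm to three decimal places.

13.014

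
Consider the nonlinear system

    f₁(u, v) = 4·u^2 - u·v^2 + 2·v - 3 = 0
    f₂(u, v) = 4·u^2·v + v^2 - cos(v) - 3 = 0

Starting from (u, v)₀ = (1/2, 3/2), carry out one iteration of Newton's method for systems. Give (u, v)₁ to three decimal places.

(0.668, 1.163)

At (1/2, 3/2): F = (-0.125, 0.67926).
Jacobian J = [[8·u - v^2, -2·u·v + 2], [8·u·v, 4·u^2 + 2·v + sin(v)]].
At the point, J = [[1.750, 0.500], [6.000, 4.99749]] (det J = 5.74562).
Solving J·Δ = −F gives Δ = (0.168, -0.337).
Then the next iterate is (u, v)₁ = (0.668, 1.163).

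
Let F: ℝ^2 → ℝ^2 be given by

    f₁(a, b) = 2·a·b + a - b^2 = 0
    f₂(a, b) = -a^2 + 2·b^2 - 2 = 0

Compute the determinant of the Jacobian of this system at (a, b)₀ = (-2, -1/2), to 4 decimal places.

J = [[2·b + 1, 2·a - 2·b], [-2·a, 4·b]].
At the point, J = [[0.0000, -3.0000], [4.0000, -2.0000]].
det J = 12.0000.

12.0000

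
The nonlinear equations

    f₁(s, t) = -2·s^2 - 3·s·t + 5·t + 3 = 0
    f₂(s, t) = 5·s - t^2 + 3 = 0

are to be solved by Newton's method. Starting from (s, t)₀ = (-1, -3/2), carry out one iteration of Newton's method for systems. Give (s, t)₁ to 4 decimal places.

(-0.9310, -0.1983)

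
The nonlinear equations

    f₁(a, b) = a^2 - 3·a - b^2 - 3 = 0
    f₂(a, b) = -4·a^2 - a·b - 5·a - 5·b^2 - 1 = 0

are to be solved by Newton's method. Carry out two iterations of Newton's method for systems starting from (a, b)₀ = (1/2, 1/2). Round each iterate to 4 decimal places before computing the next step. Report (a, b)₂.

At (1/2, 1/2): F = (-4.5000, -6.0000).
Jacobian J = [[2·a - 3, -2·b], [-8·a - b - 5, -a - 10·b]].
At the point, J = [[-2.0000, -1.0000], [-9.5000, -5.5000]] (det J = 1.5000).
Solving J·Δ = −F gives Δ = (-12.5000, 20.5000).
Then the next iterate is (a, b)₁ = (-12.0000, 21.0000).
Round to (-12.0000, 21.0000) and repeat: F = (-264.0000, -2470.0000), J = [[-27.0000, -42.0000], [70.0000, -198.0000]].
Δ = (6.2114, -10.2788), so (a, b)₂ = (-5.7886, 10.7212).

(-5.7886, 10.7212)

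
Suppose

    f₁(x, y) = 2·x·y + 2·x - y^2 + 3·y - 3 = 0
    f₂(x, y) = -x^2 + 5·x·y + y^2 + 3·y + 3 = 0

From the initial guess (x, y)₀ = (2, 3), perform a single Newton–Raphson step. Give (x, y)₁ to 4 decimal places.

(0.5816, 1.3475)

At (2, 3): F = (13.0000, 47.0000).
Jacobian J = [[2·y + 2, 2·x - 2·y + 3], [-2·x + 5·y, 5·x + 2·y + 3]].
At the point, J = [[8.0000, 1.0000], [11.0000, 19.0000]] (det J = 141.0000).
Solving J·Δ = −F gives Δ = (-1.4184, -1.6525).
Then the next iterate is (x, y)₁ = (0.5816, 1.3475).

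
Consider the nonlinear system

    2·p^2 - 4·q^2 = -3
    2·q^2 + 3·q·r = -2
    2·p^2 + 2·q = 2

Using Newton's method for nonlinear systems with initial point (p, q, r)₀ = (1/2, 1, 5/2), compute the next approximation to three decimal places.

At (1/2, 1, 5/2): F = (-0.500, 11.500, 0.500).
Jacobian J = [[4·p, -8·q, 0], [0, 4·q + 3·r, 3·q], [4·p, 2, 0]].
At the point, J = [[2.000, -8.000, 0.000], [0.000, 11.500, 3.000], [2.000, 2.000, 0.000]] (det J = -60.000).
Solving J·Δ = −F gives Δ = (-0.150, -0.100, -3.450).
Then the next iterate is (p, q, r)₁ = (0.350, 0.900, -0.950).

(0.350, 0.900, -0.950)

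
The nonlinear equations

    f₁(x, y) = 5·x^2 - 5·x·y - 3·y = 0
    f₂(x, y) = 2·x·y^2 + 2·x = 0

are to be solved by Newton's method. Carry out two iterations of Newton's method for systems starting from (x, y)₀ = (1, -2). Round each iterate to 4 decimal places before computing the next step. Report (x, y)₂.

(-0.1503, -0.1738)

At (1, -2): F = (21.0000, 10.0000).
Jacobian J = [[10·x - 5·y, -5·x - 3], [2·y^2 + 2, 4·x·y]].
At the point, J = [[20.0000, -8.0000], [10.0000, -8.0000]] (det J = -80.0000).
Solving J·Δ = −F gives Δ = (-1.1000, -0.1250).
Then the next iterate is (x, y)₁ = (-0.1000, -2.1250).
Round to (-0.1000, -2.1250) and repeat: F = (5.3625, -1.103125), J = [[9.6250, -2.5000], [11.031250, 0.8500]].
Δ = (-0.0503, 1.9512), so (x, y)₂ = (-0.1503, -0.1738).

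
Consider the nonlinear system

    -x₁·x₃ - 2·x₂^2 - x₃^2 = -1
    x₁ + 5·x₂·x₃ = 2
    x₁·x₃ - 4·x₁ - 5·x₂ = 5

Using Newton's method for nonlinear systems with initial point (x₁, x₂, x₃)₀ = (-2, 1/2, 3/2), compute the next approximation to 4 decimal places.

(-8.4167, -7.7083, 28.7917)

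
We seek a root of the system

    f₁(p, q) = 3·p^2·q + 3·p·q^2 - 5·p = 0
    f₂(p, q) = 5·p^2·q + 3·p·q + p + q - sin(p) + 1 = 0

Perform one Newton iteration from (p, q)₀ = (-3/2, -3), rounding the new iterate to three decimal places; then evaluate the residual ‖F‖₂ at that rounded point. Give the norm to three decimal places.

At (-3/2, -3): F = (-53.250, -22.75251).
Jacobian J = [[6·p·q + 3·q^2 - 5, 3·p^2 + 6·p·q], [10·p·q + 3·q - cos(p) + 1, 5·p^2 + 3·p + 1]].
At the point, J = [[49.000, 33.750], [36.92926, 7.750]] (det J = -866.61262).
Solving J·Δ = −F gives Δ = (0.410, 0.983).
Then the next iterate is (p, q)₁ = (-1.090, -2.017).
Re-evaluating at (-1.090, -2.017): F = (-15.04250, -6.60677), so ‖F‖₂ = 16.429.

16.429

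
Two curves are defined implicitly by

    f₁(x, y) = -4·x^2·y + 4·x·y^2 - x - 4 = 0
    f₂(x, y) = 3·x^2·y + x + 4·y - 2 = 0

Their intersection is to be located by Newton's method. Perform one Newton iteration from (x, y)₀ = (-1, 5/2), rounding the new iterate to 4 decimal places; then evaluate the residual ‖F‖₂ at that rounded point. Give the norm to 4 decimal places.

226.3475

At (-1, 5/2): F = (-38.0000, 14.5000).
Jacobian J = [[-8·x·y + 4·y^2 - 1, -4·x^2 + 8·x·y], [6·x·y + 1, 3·x^2 + 4]].
At the point, J = [[44.0000, -24.0000], [-14.0000, 7.0000]] (det J = -28.0000).
Solving J·Δ = −F gives Δ = (2.9286, 3.7857).
Then the next iterate is (x, y)₁ = (1.9286, 6.2857).
Re-evaluating at (1.9286, 6.2857): F = (205.348940, 95.210345), so ‖F‖₂ = 226.3475.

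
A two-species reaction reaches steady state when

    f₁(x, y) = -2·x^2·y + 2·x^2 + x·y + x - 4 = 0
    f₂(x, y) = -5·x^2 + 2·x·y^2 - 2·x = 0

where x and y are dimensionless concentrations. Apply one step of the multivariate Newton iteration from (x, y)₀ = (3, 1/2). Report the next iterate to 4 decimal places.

(1.3965, 0.3316)

At (3, 1/2): F = (9.5000, -49.5000).
Jacobian J = [[-4·x·y + 4·x + y + 1, -2·x^2 + x], [-10·x + 2·y^2 - 2, 4·x·y]].
At the point, J = [[7.5000, -15.0000], [-31.5000, 6.0000]] (det J = -427.5000).
Solving J·Δ = −F gives Δ = (-1.6035, -0.1684).
Then the next iterate is (x, y)₁ = (1.3965, 0.3316).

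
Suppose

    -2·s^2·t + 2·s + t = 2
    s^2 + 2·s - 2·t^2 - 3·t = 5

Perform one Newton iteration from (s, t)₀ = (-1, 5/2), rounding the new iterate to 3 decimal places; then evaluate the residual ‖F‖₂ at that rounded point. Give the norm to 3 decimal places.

8.464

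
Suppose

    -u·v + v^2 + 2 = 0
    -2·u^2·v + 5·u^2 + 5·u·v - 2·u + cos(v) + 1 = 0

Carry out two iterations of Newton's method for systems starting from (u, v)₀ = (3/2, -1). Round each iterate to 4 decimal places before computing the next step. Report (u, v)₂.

(-1.5462, 3.5932)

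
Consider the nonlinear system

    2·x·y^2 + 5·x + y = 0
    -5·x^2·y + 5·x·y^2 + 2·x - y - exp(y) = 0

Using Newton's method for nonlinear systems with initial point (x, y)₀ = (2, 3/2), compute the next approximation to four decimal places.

At (2, 3/2): F = (20.5000, -9.481689).
Jacobian J = [[2·y^2 + 5, 4·x·y + 1], [-10·x·y + 5·y^2 + 2, -5·x^2 + 10·x·y - exp(y) - 1]].
At the point, J = [[9.5000, 13.0000], [-16.7500, 4.518311]] (det J = 260.673954).
Solving J·Δ = −F gives Δ = (-0.8282, -0.9717).
Then the next iterate is (x, y)₁ = (1.1718, 0.5283).

(1.1718, 0.5283)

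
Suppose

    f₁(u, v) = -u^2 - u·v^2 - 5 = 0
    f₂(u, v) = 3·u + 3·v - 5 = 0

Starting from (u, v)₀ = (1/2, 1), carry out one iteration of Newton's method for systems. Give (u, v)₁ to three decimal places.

At (1/2, 1): F = (-5.750, -0.500).
Jacobian J = [[-2·u - v^2, -2·u·v], [3, 3]].
At the point, J = [[-2.000, -1.000], [3.000, 3.000]] (det J = -3.000).
Solving J·Δ = −F gives Δ = (-5.917, 6.083).
Then the next iterate is (u, v)₁ = (-5.417, 7.083).

(-5.417, 7.083)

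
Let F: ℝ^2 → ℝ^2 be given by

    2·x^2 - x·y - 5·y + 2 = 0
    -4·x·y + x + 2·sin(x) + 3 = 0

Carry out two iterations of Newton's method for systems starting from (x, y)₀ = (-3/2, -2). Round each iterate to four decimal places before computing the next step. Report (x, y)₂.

(-3.6116, 2.7826)

At (-3/2, -2): F = (13.5000, -12.494990).
Jacobian J = [[4·x - y, -x - 5], [-4·y + 2·cos(x) + 1, -4·x]].
At the point, J = [[-4.0000, -3.5000], [9.141474, 6.0000]] (det J = 7.995160).
Solving J·Δ = −F gives Δ = (-4.6613, 9.1843).
Then the next iterate is (x, y)₁ = (-6.1613, 7.1843).
Round to (-6.1613, 7.1843) and repeat: F = (86.266363, 174.140378), J = [[-31.8295, 1.1613], [-25.752038, 24.6452]].
Δ = (2.5497, -4.4017), so (x, y)₂ = (-3.6116, 2.7826).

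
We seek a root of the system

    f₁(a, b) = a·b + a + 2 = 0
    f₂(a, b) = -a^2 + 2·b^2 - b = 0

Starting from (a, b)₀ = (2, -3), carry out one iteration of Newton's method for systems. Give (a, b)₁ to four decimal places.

(2.2353, -1.7647)

At (2, -3): F = (-2.0000, 17.0000).
Jacobian J = [[b + 1, a], [-2·a, 4·b - 1]].
At the point, J = [[-2.0000, 2.0000], [-4.0000, -13.0000]] (det J = 34.0000).
Solving J·Δ = −F gives Δ = (0.2353, 1.2353).
Then the next iterate is (a, b)₁ = (2.2353, -1.7647).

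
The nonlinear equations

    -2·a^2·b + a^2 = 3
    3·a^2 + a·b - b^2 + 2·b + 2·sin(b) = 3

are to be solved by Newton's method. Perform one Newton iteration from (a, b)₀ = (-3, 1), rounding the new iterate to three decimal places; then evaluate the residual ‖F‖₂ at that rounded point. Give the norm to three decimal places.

7.255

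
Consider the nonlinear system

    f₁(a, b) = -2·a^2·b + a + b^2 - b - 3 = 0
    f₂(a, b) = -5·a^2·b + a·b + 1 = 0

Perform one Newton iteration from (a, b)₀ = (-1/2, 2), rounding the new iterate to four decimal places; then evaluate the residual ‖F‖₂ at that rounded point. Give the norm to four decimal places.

At (-1/2, 2): F = (-2.5000, -2.5000).
Jacobian J = [[-4·a·b + 1, -2·a^2 + 2·b - 1], [-10·a·b + b, -5·a^2 + a]].
At the point, J = [[5.0000, 2.5000], [12.0000, -1.7500]] (det J = -38.7500).
Solving J·Δ = −F gives Δ = (0.2742, 0.4516).
Then the next iterate is (a, b)₁ = (-0.2258, 2.4516).
Re-evaluating at (-0.2258, 2.4516): F = (0.082950, -0.178553), so ‖F‖₂ = 0.1969.

0.1969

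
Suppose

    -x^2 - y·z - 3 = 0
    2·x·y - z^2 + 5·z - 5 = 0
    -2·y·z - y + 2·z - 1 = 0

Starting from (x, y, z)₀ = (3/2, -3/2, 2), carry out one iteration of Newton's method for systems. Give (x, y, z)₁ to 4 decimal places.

At (3/2, -3/2, 2): F = (-2.2500, -3.5000, 10.5000).
Jacobian J = [[-2·x, -z, -y], [2·y, 2·x, -2·z + 5], [0, -2·z - 1, -2·y + 2]].
At the point, J = [[-3.0000, -2.0000, 1.5000], [-3.0000, 3.0000, 1.0000], [0.0000, -5.0000, 5.0000]] (det J = -67.5000).
Solving J·Δ = −F gives Δ = (-1.8074, 0.0444, -2.0556).
Then the next iterate is (x, y, z)₁ = (-0.3074, -1.4556, -0.0556).

(-0.3074, -1.4556, -0.0556)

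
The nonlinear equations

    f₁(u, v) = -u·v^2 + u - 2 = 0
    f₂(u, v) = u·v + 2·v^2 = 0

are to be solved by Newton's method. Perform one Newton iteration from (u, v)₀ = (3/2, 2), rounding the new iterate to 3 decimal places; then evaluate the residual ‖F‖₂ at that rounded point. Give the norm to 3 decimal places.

At (3/2, 2): F = (-6.500, 11.000).
Jacobian J = [[-v^2 + 1, -2·u·v], [v, u + 4·v]].
At the point, J = [[-3.000, -6.000], [2.000, 9.500]] (det J = -16.500).
Solving J·Δ = −F gives Δ = (0.258, -1.212).
Then the next iterate is (u, v)₁ = (1.758, 0.788).
Re-evaluating at (1.758, 0.788): F = (-1.33362, 2.62719), so ‖F‖₂ = 2.946.

2.946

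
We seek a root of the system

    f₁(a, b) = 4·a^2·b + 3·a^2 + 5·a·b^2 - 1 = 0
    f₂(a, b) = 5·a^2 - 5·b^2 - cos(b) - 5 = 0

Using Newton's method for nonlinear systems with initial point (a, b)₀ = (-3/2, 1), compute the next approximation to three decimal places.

At (-3/2, 1): F = (7.250, 0.70970).
Jacobian J = [[8·a·b + 6·a + 5·b^2, 4·a^2 + 10·a·b], [10·a, -10·b + sin(b)]].
At the point, J = [[-16.000, -6.000], [-15.000, -9.15853]] (det J = 56.53646).
Solving J·Δ = −F gives Δ = (1.099, -1.723).
Then the next iterate is (a, b)₁ = (-0.401, -0.723).

(-0.401, -0.723)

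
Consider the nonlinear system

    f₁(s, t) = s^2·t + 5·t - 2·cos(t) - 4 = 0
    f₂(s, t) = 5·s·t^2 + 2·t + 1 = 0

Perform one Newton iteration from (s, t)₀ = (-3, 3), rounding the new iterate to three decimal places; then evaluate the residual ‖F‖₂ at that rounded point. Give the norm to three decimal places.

33.445

At (-3, 3): F = (39.97998, -128.000).
Jacobian J = [[2·s·t, s^2 + 2·sin(t) + 5], [5·t^2, 10·s·t + 2]].
At the point, J = [[-18.000, 14.28224], [45.000, -88.000]] (det J = 941.29920).
Solving J·Δ = −F gives Δ = (1.796, -0.536).
Then the next iterate is (s, t)₁ = (-1.204, 2.464).
Re-evaluating at (-1.204, 2.464): F = (13.45002, -30.62120), so ‖F‖₂ = 33.445.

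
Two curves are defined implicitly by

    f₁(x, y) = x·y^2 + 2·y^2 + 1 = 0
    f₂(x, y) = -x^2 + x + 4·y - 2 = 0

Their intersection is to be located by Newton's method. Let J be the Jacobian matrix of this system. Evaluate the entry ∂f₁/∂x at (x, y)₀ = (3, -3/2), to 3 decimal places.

2.250

∂f₁/∂x = y^2.
At (3, -3/2) this is 2.250.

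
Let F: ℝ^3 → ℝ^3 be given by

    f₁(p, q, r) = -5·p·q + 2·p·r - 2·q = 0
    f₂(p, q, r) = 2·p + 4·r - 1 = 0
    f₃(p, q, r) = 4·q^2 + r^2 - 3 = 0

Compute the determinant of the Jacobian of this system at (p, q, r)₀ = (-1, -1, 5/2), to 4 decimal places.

322.0000

J = [[-5·q + 2·r, -5·p - 2, 2·p], [2, 0, 4], [0, 8·q, 2·r]].
At the point, J = [[10.0000, 3.0000, -2.0000], [2.0000, 0.0000, 4.0000], [0.0000, -8.0000, 5.0000]].
det J = 322.0000.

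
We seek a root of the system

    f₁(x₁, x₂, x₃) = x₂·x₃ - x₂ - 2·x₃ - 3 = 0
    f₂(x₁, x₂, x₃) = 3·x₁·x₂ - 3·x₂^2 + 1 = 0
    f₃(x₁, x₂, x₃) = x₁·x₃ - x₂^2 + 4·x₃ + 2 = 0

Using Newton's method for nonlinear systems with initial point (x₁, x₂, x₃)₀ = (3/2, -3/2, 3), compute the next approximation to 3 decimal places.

(0.890, -0.778, -0.016)

At (3/2, -3/2, 3): F = (-12.000, -12.500, 16.250).
Jacobian J = [[0, x₃ - 1, x₂ - 2], [3·x₂, 3·x₁ - 6·x₂, 0], [x₃, -2·x₂, x₁ + 4]].
At the point, J = [[0.000, 2.000, -3.500], [-4.500, 13.500, 0.000], [3.000, 3.000, 5.500]] (det J = 238.500).
Solving J·Δ = −F gives Δ = (-0.610, 0.722, -3.016).
Then the next iterate is (x₁, x₂, x₃)₁ = (0.890, -0.778, -0.016).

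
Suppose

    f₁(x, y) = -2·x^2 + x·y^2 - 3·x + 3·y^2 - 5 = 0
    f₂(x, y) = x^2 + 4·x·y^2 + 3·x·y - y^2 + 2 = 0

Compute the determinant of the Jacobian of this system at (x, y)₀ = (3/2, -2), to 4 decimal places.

J = [[-4·x + y^2 - 3, 2·x·y + 6·y], [2·x + 4·y^2 + 3·y, 8·x·y + 3·x - 2·y]].
At the point, J = [[-5.0000, -18.0000], [13.0000, -15.5000]].
det J = 311.5000.

311.5000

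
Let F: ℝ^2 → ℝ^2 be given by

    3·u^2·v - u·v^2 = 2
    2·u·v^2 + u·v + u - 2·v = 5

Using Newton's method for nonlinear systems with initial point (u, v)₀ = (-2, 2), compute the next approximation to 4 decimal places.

(-2.0588, 0.4176)

At (-2, 2): F = (30.0000, -31.0000).
Jacobian J = [[6·u·v - v^2, 3·u^2 - 2·u·v], [2·v^2 + v + 1, 4·u·v + u - 2]].
At the point, J = [[-28.0000, 20.0000], [11.0000, -20.0000]] (det J = 340.0000).
Solving J·Δ = −F gives Δ = (-0.0588, -1.5824).
Then the next iterate is (u, v)₁ = (-2.0588, 0.4176).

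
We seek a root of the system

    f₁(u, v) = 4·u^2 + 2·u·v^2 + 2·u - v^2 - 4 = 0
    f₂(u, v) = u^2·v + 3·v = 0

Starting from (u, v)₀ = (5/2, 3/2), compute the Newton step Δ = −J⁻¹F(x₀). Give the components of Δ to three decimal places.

(-1.014, -0.678)

At (5/2, 3/2): F = (35.000, 13.875).
Jacobian J = [[8·u + 2·v^2 + 2, 4·u·v - 2·v], [2·u·v, u^2 + 3]].
At the point, J = [[26.500, 12.000], [7.500, 9.250]] (det J = 155.125).
Solving J·Δ = −F gives Δ = (-1.014, -0.678).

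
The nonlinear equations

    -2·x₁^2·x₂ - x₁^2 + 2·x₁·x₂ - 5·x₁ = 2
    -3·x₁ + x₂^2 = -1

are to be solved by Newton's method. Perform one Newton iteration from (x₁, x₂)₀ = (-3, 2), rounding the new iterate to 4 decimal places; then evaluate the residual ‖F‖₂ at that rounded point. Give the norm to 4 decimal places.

417.4094

At (-3, 2): F = (-44.0000, 14.0000).
Jacobian J = [[-4·x₁·x₂ - 2·x₁ + 2·x₂ - 5, -2·x₁^2 + 2·x₁], [-3, 2·x₂]].
At the point, J = [[29.0000, -24.0000], [-3.0000, 4.0000]] (det J = 44.0000).
Solving J·Δ = −F gives Δ = (-3.6364, -6.2273).
Then the next iterate is (x₁, x₂)₁ = (-6.6364, -4.2273).
Re-evaluating at (-6.6364, -4.2273): F = (415.604147, 38.779265), so ‖F‖₂ = 417.4094.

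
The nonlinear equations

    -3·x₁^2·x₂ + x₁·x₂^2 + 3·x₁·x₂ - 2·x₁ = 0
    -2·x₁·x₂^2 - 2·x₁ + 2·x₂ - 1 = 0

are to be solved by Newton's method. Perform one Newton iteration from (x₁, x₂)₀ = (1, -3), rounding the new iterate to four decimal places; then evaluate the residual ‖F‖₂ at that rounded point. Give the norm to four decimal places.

5.4006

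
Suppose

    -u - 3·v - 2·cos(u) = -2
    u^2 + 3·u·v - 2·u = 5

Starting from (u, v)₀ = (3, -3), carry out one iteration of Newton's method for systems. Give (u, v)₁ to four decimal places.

(3.1314, 0.2952)

At (3, -3): F = (9.979985, -29.0000).
Jacobian J = [[2·sin(u) - 1, -3], [2·u + 3·v - 2, 3·u]].
At the point, J = [[-0.717760, -3.0000], [-5.0000, 9.0000]] (det J = -21.459840).
Solving J·Δ = −F gives Δ = (0.1314, 3.2952).
Then the next iterate is (u, v)₁ = (3.1314, 0.2952).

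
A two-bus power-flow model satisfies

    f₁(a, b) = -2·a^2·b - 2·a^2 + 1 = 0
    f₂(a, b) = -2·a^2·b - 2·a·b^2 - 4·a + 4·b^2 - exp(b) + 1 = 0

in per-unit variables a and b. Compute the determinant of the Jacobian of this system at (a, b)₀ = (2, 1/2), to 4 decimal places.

47.7847

J = [[-4·a·b - 4·a, -2·a^2], [-4·a·b - 2·b^2 - 4, -2·a^2 - 4·a·b + 8·b - exp(b)]].
At the point, J = [[-12.0000, -8.0000], [-8.5000, -9.648721]].
det J = 47.7847.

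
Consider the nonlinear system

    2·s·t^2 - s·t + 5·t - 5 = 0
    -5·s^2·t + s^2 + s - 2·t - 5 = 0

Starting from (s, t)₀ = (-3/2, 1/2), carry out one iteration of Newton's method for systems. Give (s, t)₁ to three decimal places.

(2.198, 1.214)

At (-3/2, 1/2): F = (-2.500, -10.875).
Jacobian J = [[2·t^2 - t, 4·s·t - s + 5], [-10·s·t + 2·s + 1, -5·s^2 - 2]].
At the point, J = [[0.000, 3.500], [5.500, -13.250]] (det J = -19.250).
Solving J·Δ = −F gives Δ = (3.698, 0.714).
Then the next iterate is (s, t)₁ = (2.198, 1.214).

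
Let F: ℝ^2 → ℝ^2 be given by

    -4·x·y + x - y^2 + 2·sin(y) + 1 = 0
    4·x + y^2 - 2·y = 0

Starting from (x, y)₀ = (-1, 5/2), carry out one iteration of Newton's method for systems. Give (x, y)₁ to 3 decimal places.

At (-1, 5/2): F = (4.94694, -2.750).
Jacobian J = [[-4·y + 1, -4·x - 2·y + 2·cos(y)], [4, 2·y - 2]].
At the point, J = [[-9.000, -2.60229], [4.000, 3.000]] (det J = -16.59085).
Solving J·Δ = −F gives Δ = (0.463, 0.299).
Then the next iterate is (x, y)₁ = (-0.537, 2.799).

(-0.537, 2.799)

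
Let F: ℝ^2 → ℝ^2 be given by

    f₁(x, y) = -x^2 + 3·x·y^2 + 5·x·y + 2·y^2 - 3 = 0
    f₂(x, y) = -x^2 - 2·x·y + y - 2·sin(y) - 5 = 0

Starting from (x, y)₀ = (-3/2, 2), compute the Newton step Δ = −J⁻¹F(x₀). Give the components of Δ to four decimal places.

(1.5960, 0.5514)

At (-3/2, 2): F = (-30.2500, -1.068595).
Jacobian J = [[-2·x + 3·y^2 + 5·y, 6·x·y + 5·x + 4·y], [-2·x - 2·y, -2·x - 2·cos(y) + 1]].
At the point, J = [[25.0000, -17.5000], [-1.0000, 4.832294]] (det J = 103.307342).
Solving J·Δ = −F gives Δ = (1.5960, 0.5514).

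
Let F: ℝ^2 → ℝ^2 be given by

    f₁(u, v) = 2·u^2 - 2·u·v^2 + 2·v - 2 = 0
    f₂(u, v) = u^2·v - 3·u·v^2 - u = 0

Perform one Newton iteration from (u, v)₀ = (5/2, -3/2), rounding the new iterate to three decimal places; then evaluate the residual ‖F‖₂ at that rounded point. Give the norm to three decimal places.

At (5/2, -3/2): F = (-3.750, -28.750).
Jacobian J = [[4·u - 2·v^2, -4·u·v + 2], [2·u·v - 3·v^2 - 1, u^2 - 6·u·v]].
At the point, J = [[5.500, 17.000], [-15.250, 28.750]] (det J = 417.375).
Solving J·Δ = −F gives Δ = (-0.913, 0.516).
Then the next iterate is (u, v)₁ = (1.587, -0.984).
Re-evaluating at (1.587, -0.984): F = (-2.00411, -8.67514), so ‖F‖₂ = 8.904.

8.904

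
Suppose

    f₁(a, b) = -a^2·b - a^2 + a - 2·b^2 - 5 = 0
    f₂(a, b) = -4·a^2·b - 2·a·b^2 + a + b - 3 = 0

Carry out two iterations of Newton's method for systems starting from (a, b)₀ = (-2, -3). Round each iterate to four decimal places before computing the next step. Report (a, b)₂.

At (-2, -3): F = (-17.0000, 76.0000).
Jacobian J = [[-2·a·b - 2·a + 1, -a^2 - 4·b], [-8·a·b - 2·b^2 + 1, -4·a^2 - 4·a·b + 1]].
At the point, J = [[-7.0000, 8.0000], [-65.0000, -39.0000]] (det J = 793.0000).
Solving J·Δ = −F gives Δ = (-0.0694, 2.0643).
Then the next iterate is (a, b)₁ = (-2.0694, -0.9357).
Round to (-2.0694, -0.9357) and repeat: F = (-9.095828, 13.646790), J = [[1.266125, -0.539616], [-16.241770, -23.875016]].
Δ = (5.7581, -3.3456), so (a, b)₂ = (3.6887, -4.2813).

(3.6887, -4.2813)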